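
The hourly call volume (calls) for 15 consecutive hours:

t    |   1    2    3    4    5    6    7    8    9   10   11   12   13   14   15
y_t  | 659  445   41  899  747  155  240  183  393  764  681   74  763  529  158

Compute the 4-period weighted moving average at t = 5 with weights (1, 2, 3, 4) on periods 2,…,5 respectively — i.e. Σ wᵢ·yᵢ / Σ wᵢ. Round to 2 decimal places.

621.20

Weighted sum: 1·445 + 2·41 + 3·899 + 4·747 = 445 + 82 + 2697 + 2988 = 6212
Weight total: 1 + 2 + 3 + 4 = 10
WMA = 6212 / 10 = 621.20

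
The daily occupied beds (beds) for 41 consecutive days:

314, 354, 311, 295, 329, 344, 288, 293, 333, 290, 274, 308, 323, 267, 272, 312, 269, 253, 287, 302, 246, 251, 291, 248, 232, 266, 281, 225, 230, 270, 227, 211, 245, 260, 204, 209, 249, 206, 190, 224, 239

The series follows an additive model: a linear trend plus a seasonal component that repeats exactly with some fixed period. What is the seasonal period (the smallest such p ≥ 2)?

7

First differences y_{t+1} − y_t: 40, -43, -16, 34, 15, -56, 5, 40, -43, -16, 34, 15, -56, 5, 40, -43, …
The difference pattern repeats every 7 terms and not for any smaller step, so p = 7.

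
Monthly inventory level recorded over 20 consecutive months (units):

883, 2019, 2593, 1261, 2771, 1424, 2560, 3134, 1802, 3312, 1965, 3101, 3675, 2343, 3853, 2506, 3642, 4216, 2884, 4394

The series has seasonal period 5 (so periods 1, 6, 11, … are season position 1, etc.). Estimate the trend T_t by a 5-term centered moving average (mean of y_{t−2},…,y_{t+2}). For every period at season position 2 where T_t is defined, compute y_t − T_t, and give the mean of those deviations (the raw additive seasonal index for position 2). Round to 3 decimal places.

221.800

Season position 2 occurs at t = 7, 12, 17 (where T_t is defined).
t=7: T_7 = 2338.20000; y_7 − T_7 = 2560 − 2338.20000 = 221.80000
t=12: T_12 = 2879.20000; y_12 − T_12 = 3101 − 2879.20000 = 221.80000
t=17: T_17 = 3420.20000; y_17 − T_17 = 3642 − 3420.20000 = 221.80000
Mean deviation: (221.80000 + 221.80000 + 221.80000) / 3 = 221.800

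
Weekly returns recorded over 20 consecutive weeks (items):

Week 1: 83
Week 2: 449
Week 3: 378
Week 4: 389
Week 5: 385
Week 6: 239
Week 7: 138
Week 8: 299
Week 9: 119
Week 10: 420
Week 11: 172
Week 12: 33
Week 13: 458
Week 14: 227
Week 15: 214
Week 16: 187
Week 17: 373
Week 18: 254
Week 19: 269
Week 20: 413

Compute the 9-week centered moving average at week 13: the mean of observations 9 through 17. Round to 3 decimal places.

244.778

Sum of periods 9–17: 119 + 420 + 172 + 33 + 458 + 227 + 214 + 187 + 373 = 2203
Divide by 9: 2203 / 9 = 244.778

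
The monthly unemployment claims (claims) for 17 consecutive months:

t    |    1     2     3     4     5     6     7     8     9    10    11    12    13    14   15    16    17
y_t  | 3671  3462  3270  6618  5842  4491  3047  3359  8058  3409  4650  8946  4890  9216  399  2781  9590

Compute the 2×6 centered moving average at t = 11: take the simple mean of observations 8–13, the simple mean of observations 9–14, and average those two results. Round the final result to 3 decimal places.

Sum over 8–13: 3359 + 8058 + 3409 + 4650 + 8946 + 4890 = 33312
Sum over 9–14: 8058 + 3409 + 4650 + 8946 + 4890 + 9216 = 39169
CMA at t=11 = (33312 + 39169) / (2·6) = 72481 / 12 = 6040.083

6040.083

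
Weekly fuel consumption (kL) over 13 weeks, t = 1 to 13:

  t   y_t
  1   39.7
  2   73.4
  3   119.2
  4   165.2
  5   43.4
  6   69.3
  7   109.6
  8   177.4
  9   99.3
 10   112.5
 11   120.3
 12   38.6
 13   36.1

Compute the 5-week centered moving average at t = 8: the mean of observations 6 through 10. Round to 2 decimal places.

113.62

Sum of periods 6–10: 69.3 + 109.6 + 177.4 + 99.3 + 112.5 = 568.1
Divide by 5: 568.1 / 5 = 113.62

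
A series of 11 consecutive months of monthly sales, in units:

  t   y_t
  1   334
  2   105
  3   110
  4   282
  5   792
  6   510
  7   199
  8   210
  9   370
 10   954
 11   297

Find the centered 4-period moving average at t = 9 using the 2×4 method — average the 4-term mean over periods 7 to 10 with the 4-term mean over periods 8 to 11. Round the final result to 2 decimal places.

Sum over 7–10: 199 + 210 + 370 + 954 = 1733
Sum over 8–11: 210 + 370 + 954 + 297 = 1831
CMA at t=9 = (1733 + 1831) / (2·4) = 3564 / 8 = 445.50

445.50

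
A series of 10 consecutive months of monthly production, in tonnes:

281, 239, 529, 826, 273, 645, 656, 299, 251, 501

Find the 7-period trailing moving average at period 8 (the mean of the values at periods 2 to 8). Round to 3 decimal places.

Sum of periods 2–8: 239 + 529 + 826 + 273 + 645 + 656 + 299 = 3467
Divide by 7: 3467 / 7 = 495.286

495.286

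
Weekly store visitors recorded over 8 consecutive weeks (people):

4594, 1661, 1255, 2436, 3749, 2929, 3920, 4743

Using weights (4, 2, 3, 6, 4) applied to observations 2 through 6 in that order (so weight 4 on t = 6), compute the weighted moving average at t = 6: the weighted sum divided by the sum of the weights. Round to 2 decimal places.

Weighted sum: 4·1661 + 2·1255 + 3·2436 + 6·3749 + 4·2929 = 6644 + 2510 + 7308 + 22494 + 11716 = 50672
Weight total: 4 + 2 + 3 + 6 + 4 = 19
WMA = 50672 / 19 = 2666.95

2666.95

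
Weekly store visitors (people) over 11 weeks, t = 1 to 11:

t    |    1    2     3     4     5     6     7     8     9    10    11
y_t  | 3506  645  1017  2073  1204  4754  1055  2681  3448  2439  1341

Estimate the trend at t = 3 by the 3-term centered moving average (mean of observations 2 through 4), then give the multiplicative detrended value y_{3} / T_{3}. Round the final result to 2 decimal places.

0.82

Trend T_3 = (645 + 1017 + 2073) / 3 = 3735/3 = 1245.0000
Ratio to trend: 1017 / 1245.0000 = 0.82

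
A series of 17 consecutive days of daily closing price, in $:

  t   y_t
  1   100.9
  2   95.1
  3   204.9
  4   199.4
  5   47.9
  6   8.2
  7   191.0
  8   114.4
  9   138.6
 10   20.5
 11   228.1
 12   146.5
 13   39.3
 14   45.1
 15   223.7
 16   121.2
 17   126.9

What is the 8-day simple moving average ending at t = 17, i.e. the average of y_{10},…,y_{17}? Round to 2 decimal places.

Sum of periods 10–17: 20.5 + 228.1 + 146.5 + 39.3 + 45.1 + 223.7 + 121.2 + 126.9 = 951.3
Divide by 8: 951.3 / 8 = 118.91

118.91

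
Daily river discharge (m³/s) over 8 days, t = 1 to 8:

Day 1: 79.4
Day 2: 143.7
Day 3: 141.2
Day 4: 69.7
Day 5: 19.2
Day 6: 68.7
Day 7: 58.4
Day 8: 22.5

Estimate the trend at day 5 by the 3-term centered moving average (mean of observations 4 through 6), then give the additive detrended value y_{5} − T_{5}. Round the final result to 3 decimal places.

-33.333

Trend T_5 = (69.7 + 19.2 + 68.7) / 3 = 157.6/3 = 52.53333
Detrended value: 19.2 − 52.53333 = -33.333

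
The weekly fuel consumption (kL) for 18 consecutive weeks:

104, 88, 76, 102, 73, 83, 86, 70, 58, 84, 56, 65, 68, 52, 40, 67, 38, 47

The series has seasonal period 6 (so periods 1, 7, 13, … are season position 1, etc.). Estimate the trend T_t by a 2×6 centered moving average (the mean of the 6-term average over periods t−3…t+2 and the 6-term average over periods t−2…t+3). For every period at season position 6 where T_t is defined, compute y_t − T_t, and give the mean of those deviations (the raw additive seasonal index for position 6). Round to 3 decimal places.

2.750

Season position 6 occurs at t = 6, 12 (where T_t is defined).
t=6: T_6 = 80.16667; y_6 − T_6 = 83 − 80.16667 = 2.83333
t=12: T_12 = 62.33333; y_12 − T_12 = 65 − 62.33333 = 2.66667
Mean deviation: (2.83333 + 2.66667) / 2 = 2.750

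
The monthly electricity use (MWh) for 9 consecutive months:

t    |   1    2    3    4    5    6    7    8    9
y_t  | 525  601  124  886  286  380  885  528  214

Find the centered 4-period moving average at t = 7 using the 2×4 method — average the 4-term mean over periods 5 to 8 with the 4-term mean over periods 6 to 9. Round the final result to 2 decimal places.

510.75

Sum over 5–8: 286 + 380 + 885 + 528 = 2079
Sum over 6–9: 380 + 885 + 528 + 214 = 2007
CMA at t=7 = (2079 + 2007) / (2·4) = 4086 / 8 = 510.75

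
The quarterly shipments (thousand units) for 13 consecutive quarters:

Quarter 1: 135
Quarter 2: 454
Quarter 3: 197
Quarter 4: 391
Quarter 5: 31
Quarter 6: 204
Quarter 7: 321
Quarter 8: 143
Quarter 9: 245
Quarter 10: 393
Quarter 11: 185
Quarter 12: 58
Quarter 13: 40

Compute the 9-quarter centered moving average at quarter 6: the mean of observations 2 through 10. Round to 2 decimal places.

264.33

Sum of periods 2–10: 454 + 197 + 391 + 31 + 204 + 321 + 143 + 245 + 393 = 2379
Divide by 9: 2379 / 9 = 264.33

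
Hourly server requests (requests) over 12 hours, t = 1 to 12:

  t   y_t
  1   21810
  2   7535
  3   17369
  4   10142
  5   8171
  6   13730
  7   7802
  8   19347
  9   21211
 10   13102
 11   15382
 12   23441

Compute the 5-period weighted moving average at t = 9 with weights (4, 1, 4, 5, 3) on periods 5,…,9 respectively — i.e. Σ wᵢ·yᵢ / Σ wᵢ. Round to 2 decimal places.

13999.41

Weighted sum: 4·8171 + 1·13730 + 4·7802 + 5·19347 + 3·21211 = 32684 + 13730 + 31208 + 96735 + 63633 = 237990
Weight total: 4 + 1 + 4 + 5 + 3 = 17
WMA = 237990 / 17 = 13999.41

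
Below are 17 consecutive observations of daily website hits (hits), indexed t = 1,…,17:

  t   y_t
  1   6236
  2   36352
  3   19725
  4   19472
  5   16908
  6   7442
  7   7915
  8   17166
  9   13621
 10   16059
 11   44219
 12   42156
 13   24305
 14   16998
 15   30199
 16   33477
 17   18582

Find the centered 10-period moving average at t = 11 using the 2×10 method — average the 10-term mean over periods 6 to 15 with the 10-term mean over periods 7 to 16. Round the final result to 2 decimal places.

23309.75

Sum over 6–15: 7442 + 7915 + 17166 + 13621 + 16059 + 44219 + 42156 + 24305 + 16998 + 30199 = 220080
Sum over 7–16: 7915 + 17166 + 13621 + 16059 + 44219 + 42156 + 24305 + 16998 + 30199 + 33477 = 246115
CMA at t=11 = (220080 + 246115) / (2·10) = 466195 / 20 = 23309.75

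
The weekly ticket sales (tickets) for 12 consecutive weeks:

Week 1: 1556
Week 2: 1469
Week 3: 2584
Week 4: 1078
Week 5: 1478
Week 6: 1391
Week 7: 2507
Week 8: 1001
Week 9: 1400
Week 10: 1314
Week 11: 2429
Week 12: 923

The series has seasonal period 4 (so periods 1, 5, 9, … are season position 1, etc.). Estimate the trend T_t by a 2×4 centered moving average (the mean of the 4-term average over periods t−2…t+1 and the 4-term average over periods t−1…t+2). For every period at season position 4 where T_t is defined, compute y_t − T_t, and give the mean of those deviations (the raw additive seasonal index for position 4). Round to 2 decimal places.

-564.31

Season position 4 occurs at t = 4, 8 (where T_t is defined).
t=4: T_4 = 1642.5000; y_4 − T_4 = 1078 − 1642.5000 = -564.5000
t=8: T_8 = 1565.1250; y_8 − T_8 = 1001 − 1565.1250 = -564.1250
Mean deviation: (-564.5000 + -564.1250) / 2 = -564.31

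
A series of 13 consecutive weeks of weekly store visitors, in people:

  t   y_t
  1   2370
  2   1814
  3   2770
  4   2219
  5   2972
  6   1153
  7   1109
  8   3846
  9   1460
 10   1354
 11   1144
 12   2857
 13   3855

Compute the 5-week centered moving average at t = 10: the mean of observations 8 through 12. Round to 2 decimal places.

2132.20

Sum of periods 8–12: 3846 + 1460 + 1354 + 1144 + 2857 = 10661
Divide by 5: 10661 / 5 = 2132.20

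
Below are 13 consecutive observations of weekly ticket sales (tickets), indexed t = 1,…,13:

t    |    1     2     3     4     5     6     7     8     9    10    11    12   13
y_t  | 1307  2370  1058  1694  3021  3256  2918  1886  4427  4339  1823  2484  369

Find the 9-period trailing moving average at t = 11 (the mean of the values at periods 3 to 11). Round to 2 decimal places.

2713.56

Sum of periods 3–11: 1058 + 1694 + 3021 + 3256 + 2918 + 1886 + 4427 + 4339 + 1823 = 24422
Divide by 9: 24422 / 9 = 2713.56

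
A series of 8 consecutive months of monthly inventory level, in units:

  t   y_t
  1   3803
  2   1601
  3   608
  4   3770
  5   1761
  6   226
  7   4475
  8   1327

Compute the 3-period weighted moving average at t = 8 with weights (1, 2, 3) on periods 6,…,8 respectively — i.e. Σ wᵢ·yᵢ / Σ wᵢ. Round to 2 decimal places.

2192.83

Weighted sum: 1·226 + 2·4475 + 3·1327 = 226 + 8950 + 3981 = 13157
Weight total: 1 + 2 + 3 = 6
WMA = 13157 / 6 = 2192.83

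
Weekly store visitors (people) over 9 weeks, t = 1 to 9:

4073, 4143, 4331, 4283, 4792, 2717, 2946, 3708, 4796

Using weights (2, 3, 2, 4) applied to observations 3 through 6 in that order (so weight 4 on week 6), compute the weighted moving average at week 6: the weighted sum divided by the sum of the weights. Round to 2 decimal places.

Weighted sum: 2·4331 + 3·4283 + 2·4792 + 4·2717 = 8662 + 12849 + 9584 + 10868 = 41963
Weight total: 2 + 3 + 2 + 4 = 11
WMA = 41963 / 11 = 3814.82

3814.82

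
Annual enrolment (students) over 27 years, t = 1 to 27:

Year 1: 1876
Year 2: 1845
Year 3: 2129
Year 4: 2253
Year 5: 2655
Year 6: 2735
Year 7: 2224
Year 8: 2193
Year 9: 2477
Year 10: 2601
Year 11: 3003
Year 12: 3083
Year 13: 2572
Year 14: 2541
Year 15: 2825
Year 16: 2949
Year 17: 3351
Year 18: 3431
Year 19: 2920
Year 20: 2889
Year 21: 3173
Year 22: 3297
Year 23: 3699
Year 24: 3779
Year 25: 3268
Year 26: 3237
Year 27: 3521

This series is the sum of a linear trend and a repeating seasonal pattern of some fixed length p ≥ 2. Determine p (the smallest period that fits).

6

First differences y_{t+1} − y_t: -31, 284, 124, 402, 80, -511, -31, 284, 124, 402, 80, -511, -31, 284, …
The difference pattern repeats every 6 terms and not for any smaller step, so p = 6.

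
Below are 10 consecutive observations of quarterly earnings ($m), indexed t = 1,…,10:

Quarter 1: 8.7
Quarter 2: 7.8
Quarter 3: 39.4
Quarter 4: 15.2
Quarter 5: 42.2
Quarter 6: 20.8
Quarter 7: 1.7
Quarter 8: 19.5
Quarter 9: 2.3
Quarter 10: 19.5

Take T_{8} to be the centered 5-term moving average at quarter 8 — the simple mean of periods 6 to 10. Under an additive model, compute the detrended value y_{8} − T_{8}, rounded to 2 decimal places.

6.74

Trend T_8 = (20.8 + 1.7 + 19.5 + 2.3 + 19.5) / 5 = 63.8/5 = 12.7600
Detrended value: 19.5 − 12.7600 = 6.74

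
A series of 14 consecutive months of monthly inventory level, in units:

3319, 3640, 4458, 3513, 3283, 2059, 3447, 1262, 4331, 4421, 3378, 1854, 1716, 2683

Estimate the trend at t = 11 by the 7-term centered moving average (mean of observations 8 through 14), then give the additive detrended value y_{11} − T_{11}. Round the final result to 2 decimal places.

Trend T_11 = (1262 + 4331 + 4421 + 3378 + 1854 + 1716 + 2683) / 7 = 19645/7 = 2806.4286
Detrended value: 3378 − 2806.4286 = 571.57

571.57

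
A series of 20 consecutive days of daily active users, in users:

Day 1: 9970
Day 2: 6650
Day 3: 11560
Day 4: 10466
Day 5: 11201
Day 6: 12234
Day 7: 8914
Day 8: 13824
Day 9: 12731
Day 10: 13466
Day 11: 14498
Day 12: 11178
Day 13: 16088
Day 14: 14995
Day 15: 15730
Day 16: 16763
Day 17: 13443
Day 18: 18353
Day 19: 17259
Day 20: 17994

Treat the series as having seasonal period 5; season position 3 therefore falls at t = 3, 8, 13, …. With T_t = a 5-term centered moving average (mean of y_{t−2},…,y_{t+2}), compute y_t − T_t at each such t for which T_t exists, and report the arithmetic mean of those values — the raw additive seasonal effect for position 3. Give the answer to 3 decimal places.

1590.400

Season position 3 occurs at t = 3, 8, 13, 18 (where T_t is defined).
t=3: T_3 = 9969.40000; y_3 − T_3 = 11560 − 9969.40000 = 1590.60000
t=8: T_8 = 12233.80000; y_8 − T_8 = 13824 − 12233.80000 = 1590.20000
t=13: T_13 = 14497.80000; y_13 − T_13 = 16088 − 14497.80000 = 1590.20000
t=18: T_18 = 16762.40000; y_18 − T_18 = 18353 − 16762.40000 = 1590.60000
Mean deviation: (1590.60000 + 1590.20000 + 1590.20000 + 1590.60000) / 4 = 1590.400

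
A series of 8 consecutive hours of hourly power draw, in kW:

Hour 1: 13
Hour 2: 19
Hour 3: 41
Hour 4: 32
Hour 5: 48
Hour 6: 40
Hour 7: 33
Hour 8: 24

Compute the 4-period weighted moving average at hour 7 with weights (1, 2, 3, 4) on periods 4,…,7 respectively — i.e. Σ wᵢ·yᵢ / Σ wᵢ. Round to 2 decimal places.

38.00

Weighted sum: 1·32 + 2·48 + 3·40 + 4·33 = 32 + 96 + 120 + 132 = 380
Weight total: 1 + 2 + 3 + 4 = 10
WMA = 380 / 10 = 38.00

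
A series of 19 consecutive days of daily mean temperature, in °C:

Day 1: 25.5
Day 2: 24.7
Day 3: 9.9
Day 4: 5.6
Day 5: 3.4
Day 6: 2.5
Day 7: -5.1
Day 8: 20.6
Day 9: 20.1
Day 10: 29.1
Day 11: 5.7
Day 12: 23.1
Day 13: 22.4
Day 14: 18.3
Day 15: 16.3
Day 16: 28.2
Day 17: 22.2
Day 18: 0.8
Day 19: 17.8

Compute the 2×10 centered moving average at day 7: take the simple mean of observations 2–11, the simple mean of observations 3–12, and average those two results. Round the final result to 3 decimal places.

11.570

Sum over 2–11: 24.7 + 9.9 + 5.6 + 3.4 + 2.5 + (-5.1) + 20.6 + 20.1 + 29.1 + 5.7 = 116.5
Sum over 3–12: 9.9 + 5.6 + 3.4 + 2.5 + (-5.1) + 20.6 + 20.1 + 29.1 + 5.7 + 23.1 = 114.9
CMA at t=7 = (116.5 + 114.9) / (2·10) = 231.4 / 20 = 11.570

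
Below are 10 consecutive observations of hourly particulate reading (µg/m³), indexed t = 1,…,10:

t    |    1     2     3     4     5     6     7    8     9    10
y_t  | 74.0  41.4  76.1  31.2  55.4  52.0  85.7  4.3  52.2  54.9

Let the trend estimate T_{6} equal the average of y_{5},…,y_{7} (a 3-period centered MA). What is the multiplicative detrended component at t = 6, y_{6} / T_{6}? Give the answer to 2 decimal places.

Trend T_6 = (55.4 + 52.0 + 85.7) / 3 = 193.1/3 = 64.3667
Ratio to trend: 52.0 / 64.3667 = 0.81

0.81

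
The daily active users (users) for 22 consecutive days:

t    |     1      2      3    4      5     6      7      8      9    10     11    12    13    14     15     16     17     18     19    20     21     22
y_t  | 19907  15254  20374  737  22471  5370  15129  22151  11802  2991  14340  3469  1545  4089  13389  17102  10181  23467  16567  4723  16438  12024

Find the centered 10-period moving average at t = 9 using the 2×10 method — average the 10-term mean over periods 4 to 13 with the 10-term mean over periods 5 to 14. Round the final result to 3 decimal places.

10168.100

Sum over 4–13: 737 + 22471 + 5370 + 15129 + 22151 + 11802 + 2991 + 14340 + 3469 + 1545 = 100005
Sum over 5–14: 22471 + 5370 + 15129 + 22151 + 11802 + 2991 + 14340 + 3469 + 1545 + 4089 = 103357
CMA at t=9 = (100005 + 103357) / (2·10) = 203362 / 20 = 10168.100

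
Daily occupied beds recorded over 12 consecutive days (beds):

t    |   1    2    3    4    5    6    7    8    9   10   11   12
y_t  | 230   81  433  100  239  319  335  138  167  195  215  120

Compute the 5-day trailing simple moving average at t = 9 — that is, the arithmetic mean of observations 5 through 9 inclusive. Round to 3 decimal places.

239.600

Sum of periods 5–9: 239 + 319 + 335 + 138 + 167 = 1198
Divide by 5: 1198 / 5 = 239.600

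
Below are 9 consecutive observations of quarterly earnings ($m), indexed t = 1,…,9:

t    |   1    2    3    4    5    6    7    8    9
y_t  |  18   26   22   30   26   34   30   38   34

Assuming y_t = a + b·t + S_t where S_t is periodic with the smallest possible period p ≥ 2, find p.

2

First differences y_{t+1} − y_t: 8, -4, 8, -4, 8, -4, …
The difference pattern repeats every 2 terms and not for any smaller step, so p = 2.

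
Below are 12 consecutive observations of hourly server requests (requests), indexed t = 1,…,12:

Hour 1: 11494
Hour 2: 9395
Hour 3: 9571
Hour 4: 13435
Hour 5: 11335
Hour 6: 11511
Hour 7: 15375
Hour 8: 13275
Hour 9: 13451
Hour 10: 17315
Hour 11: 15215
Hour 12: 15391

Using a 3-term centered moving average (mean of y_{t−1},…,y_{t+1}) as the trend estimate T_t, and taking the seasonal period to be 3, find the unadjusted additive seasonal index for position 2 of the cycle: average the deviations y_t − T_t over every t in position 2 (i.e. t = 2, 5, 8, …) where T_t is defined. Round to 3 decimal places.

-758.583

Season position 2 occurs at t = 2, 5, 8, 11 (where T_t is defined).
t=2: T_2 = 10153.33333; y_2 − T_2 = 9395 − 10153.33333 = -758.33333
t=5: T_5 = 12093.66667; y_5 − T_5 = 11335 − 12093.66667 = -758.66667
t=8: T_8 = 14033.66667; y_8 − T_8 = 13275 − 14033.66667 = -758.66667
t=11: T_11 = 15973.66667; y_11 − T_11 = 15215 − 15973.66667 = -758.66667
Mean deviation: (-758.33333 + -758.66667 + -758.66667 + -758.66667) / 4 = -758.583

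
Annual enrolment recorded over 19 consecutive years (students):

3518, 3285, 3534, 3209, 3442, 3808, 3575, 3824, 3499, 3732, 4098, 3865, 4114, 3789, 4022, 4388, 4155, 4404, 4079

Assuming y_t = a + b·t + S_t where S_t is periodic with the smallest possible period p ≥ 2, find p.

5

First differences y_{t+1} − y_t: -233, 249, -325, 233, 366, -233, 249, -325, 233, 366, -233, 249, …
The difference pattern repeats every 5 terms and not for any smaller step, so p = 5.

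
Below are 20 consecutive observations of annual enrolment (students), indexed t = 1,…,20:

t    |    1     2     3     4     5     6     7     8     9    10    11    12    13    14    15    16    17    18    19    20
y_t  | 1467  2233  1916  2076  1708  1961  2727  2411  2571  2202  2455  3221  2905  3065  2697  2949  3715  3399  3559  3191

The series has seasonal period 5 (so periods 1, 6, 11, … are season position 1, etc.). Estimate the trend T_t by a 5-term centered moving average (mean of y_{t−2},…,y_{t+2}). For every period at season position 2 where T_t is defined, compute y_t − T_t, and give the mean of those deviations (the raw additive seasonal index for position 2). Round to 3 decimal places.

451.333

Season position 2 occurs at t = 7, 12, 17 (where T_t is defined).
t=7: T_7 = 2275.60000; y_7 − T_7 = 2727 − 2275.60000 = 451.40000
t=12: T_12 = 2769.60000; y_12 − T_12 = 3221 − 2769.60000 = 451.40000
t=17: T_17 = 3263.80000; y_17 − T_17 = 3715 − 3263.80000 = 451.20000
Mean deviation: (451.40000 + 451.40000 + 451.20000) / 3 = 451.333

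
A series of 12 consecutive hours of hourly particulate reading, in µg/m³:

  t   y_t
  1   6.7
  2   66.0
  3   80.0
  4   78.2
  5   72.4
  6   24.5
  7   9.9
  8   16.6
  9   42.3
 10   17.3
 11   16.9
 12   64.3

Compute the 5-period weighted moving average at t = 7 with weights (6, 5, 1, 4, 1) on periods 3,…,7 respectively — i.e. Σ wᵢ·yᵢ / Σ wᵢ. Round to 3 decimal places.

Weighted sum: 6·80.0 + 5·78.2 + 1·72.4 + 4·24.5 + 1·9.9 = 480.0 + 391.0 + 72.4 + 98.0 + 9.9 = 1051.3
Weight total: 6 + 5 + 1 + 4 + 1 = 17
WMA = 1051.3 / 17 = 61.841

61.841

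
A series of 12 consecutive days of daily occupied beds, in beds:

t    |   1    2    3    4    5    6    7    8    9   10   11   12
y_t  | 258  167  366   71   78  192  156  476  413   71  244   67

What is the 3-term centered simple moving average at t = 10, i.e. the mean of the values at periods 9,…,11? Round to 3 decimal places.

Sum of periods 9–11: 413 + 71 + 244 = 728
Divide by 3: 728 / 3 = 242.667

242.667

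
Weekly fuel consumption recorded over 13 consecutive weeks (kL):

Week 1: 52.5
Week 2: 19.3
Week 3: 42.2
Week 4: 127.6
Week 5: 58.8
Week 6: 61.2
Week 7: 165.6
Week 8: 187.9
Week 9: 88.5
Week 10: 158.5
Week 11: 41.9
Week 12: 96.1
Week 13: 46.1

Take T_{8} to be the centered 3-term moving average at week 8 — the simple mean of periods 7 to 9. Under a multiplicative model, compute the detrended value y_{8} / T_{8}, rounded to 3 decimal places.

1.275

Trend T_8 = (165.6 + 187.9 + 88.5) / 3 = 442.0/3 = 147.33333
Ratio to trend: 187.9 / 147.33333 = 1.275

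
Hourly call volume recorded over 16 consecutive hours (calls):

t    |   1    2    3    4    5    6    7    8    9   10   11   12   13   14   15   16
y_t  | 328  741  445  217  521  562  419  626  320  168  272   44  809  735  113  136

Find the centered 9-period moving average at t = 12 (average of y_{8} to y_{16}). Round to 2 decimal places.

Sum of periods 8–16: 626 + 320 + 168 + 272 + 44 + 809 + 735 + 113 + 136 = 3223
Divide by 9: 3223 / 9 = 358.11

358.11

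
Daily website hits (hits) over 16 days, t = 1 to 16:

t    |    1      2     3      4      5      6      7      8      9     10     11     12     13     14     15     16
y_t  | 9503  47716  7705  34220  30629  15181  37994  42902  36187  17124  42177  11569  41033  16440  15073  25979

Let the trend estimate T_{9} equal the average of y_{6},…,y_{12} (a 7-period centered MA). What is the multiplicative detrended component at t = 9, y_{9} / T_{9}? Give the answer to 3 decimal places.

1.247

Trend T_9 = (15181 + 37994 + 42902 + 36187 + 17124 + 42177 + 11569) / 7 = 203134/7 = 29019.14286
Ratio to trend: 36187 / 29019.14286 = 1.247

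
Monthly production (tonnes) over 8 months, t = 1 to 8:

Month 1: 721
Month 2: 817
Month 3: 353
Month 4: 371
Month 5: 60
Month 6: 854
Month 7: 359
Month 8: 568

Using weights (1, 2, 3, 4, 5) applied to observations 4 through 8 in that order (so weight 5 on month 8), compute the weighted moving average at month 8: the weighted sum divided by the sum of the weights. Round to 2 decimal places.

488.60

Weighted sum: 1·371 + 2·60 + 3·854 + 4·359 + 5·568 = 371 + 120 + 2562 + 1436 + 2840 = 7329
Weight total: 1 + 2 + 3 + 4 + 5 = 15
WMA = 7329 / 15 = 488.60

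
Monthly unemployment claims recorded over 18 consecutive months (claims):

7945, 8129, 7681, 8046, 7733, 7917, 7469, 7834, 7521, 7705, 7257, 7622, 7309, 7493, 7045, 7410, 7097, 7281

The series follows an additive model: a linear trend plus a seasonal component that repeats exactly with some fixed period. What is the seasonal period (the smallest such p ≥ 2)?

First differences y_{t+1} − y_t: 184, -448, 365, -313, 184, -448, 365, -313, 184, -448, …
The difference pattern repeats every 4 terms and not for any smaller step, so p = 4.

4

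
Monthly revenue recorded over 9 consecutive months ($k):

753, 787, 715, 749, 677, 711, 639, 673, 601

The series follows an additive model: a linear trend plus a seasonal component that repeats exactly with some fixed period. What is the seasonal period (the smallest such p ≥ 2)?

2

First differences y_{t+1} − y_t: 34, -72, 34, -72, 34, -72, …
The difference pattern repeats every 2 terms and not for any smaller step, so p = 2.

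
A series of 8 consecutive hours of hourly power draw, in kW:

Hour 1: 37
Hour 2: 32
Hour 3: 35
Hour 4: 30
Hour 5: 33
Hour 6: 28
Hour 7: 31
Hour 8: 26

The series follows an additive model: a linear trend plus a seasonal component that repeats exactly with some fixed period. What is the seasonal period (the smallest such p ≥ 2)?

First differences y_{t+1} − y_t: -5, 3, -5, 3, -5, 3, …
The difference pattern repeats every 2 terms and not for any smaller step, so p = 2.

2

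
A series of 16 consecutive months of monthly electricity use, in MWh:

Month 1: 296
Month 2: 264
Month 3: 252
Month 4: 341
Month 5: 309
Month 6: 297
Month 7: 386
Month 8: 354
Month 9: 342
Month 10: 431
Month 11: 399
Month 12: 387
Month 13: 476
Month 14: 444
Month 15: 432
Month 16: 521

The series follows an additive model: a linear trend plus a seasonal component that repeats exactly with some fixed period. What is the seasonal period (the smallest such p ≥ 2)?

3

First differences y_{t+1} − y_t: -32, -12, 89, -32, -12, 89, -32, -12, …
The difference pattern repeats every 3 terms and not for any smaller step, so p = 3.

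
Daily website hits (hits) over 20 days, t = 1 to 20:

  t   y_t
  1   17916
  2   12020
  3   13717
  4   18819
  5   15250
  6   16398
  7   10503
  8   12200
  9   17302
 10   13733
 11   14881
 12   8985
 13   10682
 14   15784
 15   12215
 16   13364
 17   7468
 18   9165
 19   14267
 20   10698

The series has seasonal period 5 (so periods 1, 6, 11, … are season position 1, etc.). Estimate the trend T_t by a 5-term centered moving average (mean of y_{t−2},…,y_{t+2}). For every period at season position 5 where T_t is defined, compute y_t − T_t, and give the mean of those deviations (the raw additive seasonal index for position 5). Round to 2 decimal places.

312.60

Season position 5 occurs at t = 5, 10, 15 (where T_t is defined).
t=5: T_5 = 14937.4000; y_5 − T_5 = 15250 − 14937.4000 = 312.6000
t=10: T_10 = 13420.2000; y_10 − T_10 = 13733 − 13420.2000 = 312.8000
t=15: T_15 = 11902.6000; y_15 − T_15 = 12215 − 11902.6000 = 312.4000
Mean deviation: (312.6000 + 312.8000 + 312.4000) / 3 = 312.60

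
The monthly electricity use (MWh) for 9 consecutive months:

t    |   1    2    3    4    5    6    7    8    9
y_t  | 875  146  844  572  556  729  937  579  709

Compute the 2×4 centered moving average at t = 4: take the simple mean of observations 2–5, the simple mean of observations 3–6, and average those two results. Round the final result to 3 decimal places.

602.375

Sum over 2–5: 146 + 844 + 572 + 556 = 2118
Sum over 3–6: 844 + 572 + 556 + 729 = 2701
CMA at t=4 = (2118 + 2701) / (2·4) = 4819 / 8 = 602.375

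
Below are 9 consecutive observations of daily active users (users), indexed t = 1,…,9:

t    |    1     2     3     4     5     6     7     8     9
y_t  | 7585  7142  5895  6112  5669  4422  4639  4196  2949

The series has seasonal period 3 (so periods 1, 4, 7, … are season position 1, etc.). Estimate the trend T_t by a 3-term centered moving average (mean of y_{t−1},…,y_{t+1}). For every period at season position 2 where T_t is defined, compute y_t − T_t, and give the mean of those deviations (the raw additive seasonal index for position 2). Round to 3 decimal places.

268.000

Season position 2 occurs at t = 2, 5, 8 (where T_t is defined).
t=2: T_2 = 6874.00000; y_2 − T_2 = 7142 − 6874.00000 = 268.00000
t=5: T_5 = 5401.00000; y_5 − T_5 = 5669 − 5401.00000 = 268.00000
t=8: T_8 = 3928.00000; y_8 − T_8 = 4196 − 3928.00000 = 268.00000
Mean deviation: (268.00000 + 268.00000 + 268.00000) / 3 = 268.000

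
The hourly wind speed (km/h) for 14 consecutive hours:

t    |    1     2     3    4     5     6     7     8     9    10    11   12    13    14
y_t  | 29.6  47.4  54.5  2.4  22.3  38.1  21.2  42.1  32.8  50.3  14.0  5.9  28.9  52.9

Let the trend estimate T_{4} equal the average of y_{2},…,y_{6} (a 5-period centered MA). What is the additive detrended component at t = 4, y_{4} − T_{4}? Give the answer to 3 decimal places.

Trend T_4 = (47.4 + 54.5 + 2.4 + 22.3 + 38.1) / 5 = 164.7/5 = 32.94000
Detrended value: 2.4 − 32.94000 = -30.540

-30.540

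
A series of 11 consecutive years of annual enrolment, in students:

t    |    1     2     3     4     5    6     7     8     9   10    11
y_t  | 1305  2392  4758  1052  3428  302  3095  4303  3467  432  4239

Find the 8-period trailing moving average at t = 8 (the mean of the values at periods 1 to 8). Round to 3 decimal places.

2579.375

Sum of periods 1–8: 1305 + 2392 + 4758 + 1052 + 3428 + 302 + 3095 + 4303 = 20635
Divide by 8: 20635 / 8 = 2579.375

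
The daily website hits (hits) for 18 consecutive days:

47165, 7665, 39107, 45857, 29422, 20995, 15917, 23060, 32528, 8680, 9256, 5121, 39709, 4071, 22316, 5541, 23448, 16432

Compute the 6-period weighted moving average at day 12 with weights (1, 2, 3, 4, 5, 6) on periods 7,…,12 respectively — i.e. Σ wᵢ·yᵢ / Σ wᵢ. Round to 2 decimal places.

12921.29

Weighted sum: 1·15917 + 2·23060 + 3·32528 + 4·8680 + 5·9256 + 6·5121 = 15917 + 46120 + 97584 + 34720 + 46280 + 30726 = 271347
Weight total: 1 + 2 + 3 + 4 + 5 + 6 = 21
WMA = 271347 / 21 = 12921.29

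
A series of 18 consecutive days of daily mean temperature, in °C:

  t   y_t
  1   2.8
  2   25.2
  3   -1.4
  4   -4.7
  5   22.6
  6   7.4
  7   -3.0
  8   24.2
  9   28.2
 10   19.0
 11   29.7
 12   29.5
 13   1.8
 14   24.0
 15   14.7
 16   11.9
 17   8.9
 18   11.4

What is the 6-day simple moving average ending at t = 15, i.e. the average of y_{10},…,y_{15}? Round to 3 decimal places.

Sum of periods 10–15: 19.0 + 29.7 + 29.5 + 1.8 + 24.0 + 14.7 = 118.7
Divide by 6: 118.7 / 6 = 19.783

19.783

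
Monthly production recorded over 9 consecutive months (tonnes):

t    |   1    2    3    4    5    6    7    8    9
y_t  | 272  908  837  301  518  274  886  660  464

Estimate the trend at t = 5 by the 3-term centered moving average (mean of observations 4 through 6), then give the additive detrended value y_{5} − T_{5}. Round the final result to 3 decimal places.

153.667

Trend T_5 = (301 + 518 + 274) / 3 = 1093/3 = 364.33333
Detrended value: 518 − 364.33333 = 153.667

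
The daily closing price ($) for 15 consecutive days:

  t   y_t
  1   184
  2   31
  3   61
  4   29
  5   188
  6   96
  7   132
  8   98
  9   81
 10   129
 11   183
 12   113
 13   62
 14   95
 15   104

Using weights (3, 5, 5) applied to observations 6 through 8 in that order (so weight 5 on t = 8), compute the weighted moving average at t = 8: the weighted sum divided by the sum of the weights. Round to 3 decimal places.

110.615

Weighted sum: 3·96 + 5·132 + 5·98 = 288 + 660 + 490 = 1438
Weight total: 3 + 5 + 5 = 13
WMA = 1438 / 13 = 110.615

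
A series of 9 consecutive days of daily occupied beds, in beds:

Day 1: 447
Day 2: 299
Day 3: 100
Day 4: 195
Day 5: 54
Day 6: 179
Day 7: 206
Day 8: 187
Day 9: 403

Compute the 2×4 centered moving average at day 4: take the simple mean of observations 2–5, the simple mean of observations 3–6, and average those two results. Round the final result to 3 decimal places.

Sum over 2–5: 299 + 100 + 195 + 54 = 648
Sum over 3–6: 100 + 195 + 54 + 179 = 528
CMA at t=4 = (648 + 528) / (2·4) = 1176 / 8 = 147.000

147.000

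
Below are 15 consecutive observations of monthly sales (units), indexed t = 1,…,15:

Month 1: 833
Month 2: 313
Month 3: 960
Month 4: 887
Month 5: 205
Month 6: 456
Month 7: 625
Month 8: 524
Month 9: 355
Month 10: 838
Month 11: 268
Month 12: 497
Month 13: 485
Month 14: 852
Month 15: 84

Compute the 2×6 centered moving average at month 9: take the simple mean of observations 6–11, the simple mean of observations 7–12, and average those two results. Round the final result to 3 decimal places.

Sum over 6–11: 456 + 625 + 524 + 355 + 838 + 268 = 3066
Sum over 7–12: 625 + 524 + 355 + 838 + 268 + 497 = 3107
CMA at t=9 = (3066 + 3107) / (2·6) = 6173 / 12 = 514.417

514.417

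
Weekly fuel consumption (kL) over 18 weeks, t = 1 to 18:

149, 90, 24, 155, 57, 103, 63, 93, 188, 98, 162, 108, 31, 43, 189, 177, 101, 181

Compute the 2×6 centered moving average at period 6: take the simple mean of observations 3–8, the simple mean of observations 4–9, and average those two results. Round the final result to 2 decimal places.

96.17

Sum over 3–8: 24 + 155 + 57 + 103 + 63 + 93 = 495
Sum over 4–9: 155 + 57 + 103 + 63 + 93 + 188 = 659
CMA at t=6 = (495 + 659) / (2·6) = 1154 / 12 = 96.17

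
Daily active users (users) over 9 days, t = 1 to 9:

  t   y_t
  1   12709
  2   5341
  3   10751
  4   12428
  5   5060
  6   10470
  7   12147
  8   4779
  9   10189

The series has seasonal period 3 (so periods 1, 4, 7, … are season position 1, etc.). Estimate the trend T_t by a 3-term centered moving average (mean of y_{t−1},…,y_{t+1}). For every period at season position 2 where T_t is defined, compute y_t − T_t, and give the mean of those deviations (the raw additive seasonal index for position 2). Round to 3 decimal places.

-4259.333

Season position 2 occurs at t = 2, 5, 8 (where T_t is defined).
t=2: T_2 = 9600.33333; y_2 − T_2 = 5341 − 9600.33333 = -4259.33333
t=5: T_5 = 9319.33333; y_5 − T_5 = 5060 − 9319.33333 = -4259.33333
t=8: T_8 = 9038.33333; y_8 − T_8 = 4779 − 9038.33333 = -4259.33333
Mean deviation: (-4259.33333 + -4259.33333 + -4259.33333) / 3 = -4259.333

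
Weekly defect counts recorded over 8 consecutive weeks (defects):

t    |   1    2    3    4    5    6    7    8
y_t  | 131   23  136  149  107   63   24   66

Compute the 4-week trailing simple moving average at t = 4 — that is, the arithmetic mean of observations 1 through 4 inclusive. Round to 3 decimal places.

Sum of periods 1–4: 131 + 23 + 136 + 149 = 439
Divide by 4: 439 / 4 = 109.750

109.750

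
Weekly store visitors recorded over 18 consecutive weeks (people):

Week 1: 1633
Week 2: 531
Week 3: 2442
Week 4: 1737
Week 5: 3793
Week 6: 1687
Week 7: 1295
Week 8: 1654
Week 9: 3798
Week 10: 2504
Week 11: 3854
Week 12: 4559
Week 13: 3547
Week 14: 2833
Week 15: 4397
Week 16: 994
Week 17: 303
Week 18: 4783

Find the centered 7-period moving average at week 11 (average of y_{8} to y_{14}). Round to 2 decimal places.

Sum of periods 8–14: 1654 + 3798 + 2504 + 3854 + 4559 + 3547 + 2833 = 22749
Divide by 7: 22749 / 7 = 3249.86

3249.86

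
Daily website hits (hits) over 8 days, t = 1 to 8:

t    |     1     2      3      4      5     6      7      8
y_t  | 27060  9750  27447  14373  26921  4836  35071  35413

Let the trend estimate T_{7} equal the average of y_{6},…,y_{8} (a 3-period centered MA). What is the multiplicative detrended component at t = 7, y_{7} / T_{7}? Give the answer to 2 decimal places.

1.40

Trend T_7 = (4836 + 35071 + 35413) / 3 = 75320/3 = 25106.6667
Ratio to trend: 35071 / 25106.6667 = 1.40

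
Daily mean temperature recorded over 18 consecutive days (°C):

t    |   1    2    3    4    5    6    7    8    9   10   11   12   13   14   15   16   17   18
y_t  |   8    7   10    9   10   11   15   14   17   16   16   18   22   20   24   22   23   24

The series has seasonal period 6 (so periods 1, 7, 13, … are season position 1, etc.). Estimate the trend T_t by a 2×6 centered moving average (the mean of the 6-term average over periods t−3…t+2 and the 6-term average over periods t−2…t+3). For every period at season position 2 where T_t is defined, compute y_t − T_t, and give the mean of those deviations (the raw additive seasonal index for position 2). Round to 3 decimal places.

-0.625

Season position 2 occurs at t = 8, 14 (where T_t is defined).
t=8: T_8 = 14.33333; y_8 − T_8 = 14 − 14.33333 = -0.33333
t=14: T_14 = 20.91667; y_14 − T_14 = 20 − 20.91667 = -0.91667
Mean deviation: (-0.33333 + -0.91667) / 2 = -0.625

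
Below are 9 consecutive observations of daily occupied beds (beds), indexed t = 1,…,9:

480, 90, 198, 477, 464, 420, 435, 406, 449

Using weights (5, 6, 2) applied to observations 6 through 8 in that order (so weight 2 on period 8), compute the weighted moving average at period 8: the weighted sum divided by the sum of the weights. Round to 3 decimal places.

424.769

Weighted sum: 5·420 + 6·435 + 2·406 = 2100 + 2610 + 812 = 5522
Weight total: 5 + 6 + 2 = 13
WMA = 5522 / 13 = 424.769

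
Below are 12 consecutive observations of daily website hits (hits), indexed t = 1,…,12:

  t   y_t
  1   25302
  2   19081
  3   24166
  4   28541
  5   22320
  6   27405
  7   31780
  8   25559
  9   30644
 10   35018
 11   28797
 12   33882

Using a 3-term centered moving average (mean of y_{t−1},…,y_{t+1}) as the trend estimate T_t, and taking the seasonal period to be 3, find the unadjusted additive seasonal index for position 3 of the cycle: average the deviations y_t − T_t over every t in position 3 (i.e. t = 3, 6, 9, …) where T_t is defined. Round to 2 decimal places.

Season position 3 occurs at t = 3, 6, 9 (where T_t is defined).
t=3: T_3 = 23929.3333; y_3 − T_3 = 24166 − 23929.3333 = 236.6667
t=6: T_6 = 27168.3333; y_6 − T_6 = 27405 − 27168.3333 = 236.6667
t=9: T_9 = 30407.0000; y_9 − T_9 = 30644 − 30407.0000 = 237.0000
Mean deviation: (236.6667 + 236.6667 + 237.0000) / 3 = 236.78

236.78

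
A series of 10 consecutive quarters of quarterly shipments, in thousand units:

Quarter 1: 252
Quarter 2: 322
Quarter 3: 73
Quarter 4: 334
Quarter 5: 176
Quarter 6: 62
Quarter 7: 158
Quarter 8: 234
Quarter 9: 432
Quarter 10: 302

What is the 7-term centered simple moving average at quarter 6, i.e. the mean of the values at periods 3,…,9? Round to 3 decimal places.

Sum of periods 3–9: 73 + 334 + 176 + 62 + 158 + 234 + 432 = 1469
Divide by 7: 1469 / 7 = 209.857

209.857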